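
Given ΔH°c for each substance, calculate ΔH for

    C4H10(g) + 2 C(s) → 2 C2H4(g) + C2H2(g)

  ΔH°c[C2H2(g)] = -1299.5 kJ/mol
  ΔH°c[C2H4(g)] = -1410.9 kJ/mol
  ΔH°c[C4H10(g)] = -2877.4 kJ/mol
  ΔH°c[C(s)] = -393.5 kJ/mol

ΔH = 456.9 kJ/mol

With combustion enthalpies, reactants minus products:
= [1·(-2877.4) + 2·(-393.5)] − [2·(-1410.9) + 1·(-1299.5)]
= 456.9 kJ/mol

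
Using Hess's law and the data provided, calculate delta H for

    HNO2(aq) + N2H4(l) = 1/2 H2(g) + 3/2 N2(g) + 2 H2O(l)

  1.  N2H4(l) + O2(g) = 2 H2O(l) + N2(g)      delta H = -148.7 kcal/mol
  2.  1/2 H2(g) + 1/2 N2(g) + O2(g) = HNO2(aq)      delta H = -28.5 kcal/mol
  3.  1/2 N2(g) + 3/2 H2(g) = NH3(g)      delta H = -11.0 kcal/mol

eq. 1 as written (N2H4(l) already on the reactant side): -148.7 kcal/mol
eq. 2 reversed (reverse to put HNO2(aq) on the reactant side): +28.5 kcal/mol
eq. 3: not needed (NH3(g) appears nowhere else).
Since enthalpy is a state function, delta H = (1)·(-148.7) + (-1)·(-28.5) = -120.2 kcal/mol

delta H = -120.2 kcal/mol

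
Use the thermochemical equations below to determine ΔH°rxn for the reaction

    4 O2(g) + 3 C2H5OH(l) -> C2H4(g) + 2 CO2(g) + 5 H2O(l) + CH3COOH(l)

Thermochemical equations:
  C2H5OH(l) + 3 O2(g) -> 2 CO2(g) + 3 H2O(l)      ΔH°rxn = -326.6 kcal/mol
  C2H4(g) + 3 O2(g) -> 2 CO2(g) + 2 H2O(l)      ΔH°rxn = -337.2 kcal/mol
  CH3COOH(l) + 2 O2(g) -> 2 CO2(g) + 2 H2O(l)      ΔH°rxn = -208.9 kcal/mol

equation 1 × 3 (scale by 3 for the 3 C2H5OH(l)): (3)·(-326.6) = -979.8 kcal/mol
equation 2 reversed (reverse to put C2H4(g) on the product side): +337.2 kcal/mol
equation 3 reversed (reverse to put CH3COOH(l) on the product side): +208.9 kcal/mol
Combining the equations, ΔH°rxn = (3)·(-326.6) + (-1)·(-337.2) + (-1)·(-208.9) = -433.7 kcal/mol

ΔH°rxn = -433.7 kcal/mol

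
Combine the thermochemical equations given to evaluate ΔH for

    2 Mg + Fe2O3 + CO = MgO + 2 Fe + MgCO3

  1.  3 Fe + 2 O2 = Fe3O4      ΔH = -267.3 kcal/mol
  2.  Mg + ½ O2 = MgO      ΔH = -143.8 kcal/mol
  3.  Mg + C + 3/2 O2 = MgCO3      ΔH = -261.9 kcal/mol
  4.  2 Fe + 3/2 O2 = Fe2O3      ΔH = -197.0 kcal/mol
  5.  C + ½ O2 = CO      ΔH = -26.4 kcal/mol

ΔH = -182.3 kcal/mol

eq. 1: not needed.
eq. 2 as written: -143.8 kcal/mol
eq. 3 as written: -261.9 kcal/mol
eq. 4 reversed: +197.0 kcal/mol
eq. 5 reversed: +26.4 kcal/mol
Since enthalpy is a state function, ΔH = (-143.8) + (-261.9) + (+197.0) + (+26.4) = -182.3 kcal/mol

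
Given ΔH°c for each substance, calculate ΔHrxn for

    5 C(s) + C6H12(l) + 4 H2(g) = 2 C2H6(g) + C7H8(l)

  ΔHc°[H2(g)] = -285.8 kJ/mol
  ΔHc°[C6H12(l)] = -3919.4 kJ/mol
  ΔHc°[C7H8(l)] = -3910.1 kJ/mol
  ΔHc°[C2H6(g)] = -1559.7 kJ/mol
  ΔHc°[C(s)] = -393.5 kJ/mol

ΔHrxn = -0.6 kJ/mol

With combustion enthalpies, reactants minus products:
= [5·(-393.5) + 1·(-3919.4) + 4·(-285.8)] − [2·(-1559.7) + 1·(-3910.1)]
= -0.6 kJ/mol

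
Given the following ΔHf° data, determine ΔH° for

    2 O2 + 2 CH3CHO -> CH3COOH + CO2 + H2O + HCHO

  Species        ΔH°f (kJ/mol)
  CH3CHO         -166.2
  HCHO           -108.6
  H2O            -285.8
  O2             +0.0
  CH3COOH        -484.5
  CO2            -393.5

Products: 1·(-484.5) + 1·(-393.5) + 1·(-285.8) + 1·(-108.6) = -1272.4
Reactants: 2·(+0.0) + 2·(-166.2) = -332.4
ΔH° = (-1272.4) − (-332.4) = -940.0 kJ/mol

ΔH° = -940.0 kJ/mol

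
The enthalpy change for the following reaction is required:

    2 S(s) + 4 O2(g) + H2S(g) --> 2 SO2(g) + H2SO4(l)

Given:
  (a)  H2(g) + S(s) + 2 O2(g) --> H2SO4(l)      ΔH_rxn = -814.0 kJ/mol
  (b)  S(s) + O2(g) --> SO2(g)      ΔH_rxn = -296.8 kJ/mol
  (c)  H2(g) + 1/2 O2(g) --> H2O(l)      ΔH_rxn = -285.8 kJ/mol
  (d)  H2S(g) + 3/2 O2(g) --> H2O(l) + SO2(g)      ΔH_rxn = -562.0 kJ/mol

ΔH_rxn = -1387.0 kJ/mol

(a) as written (H2SO4(l) already on the product side): -814.0 kJ/mol
(b) as written: -296.8 kJ/mol
(c) reversed: +285.8 kJ/mol
(d) as written (H2S(g) already on the reactant side): -562.0 kJ/mol
By Hess's law, ΔH_rxn = (1)·(-814.0) + (1)·(-296.8) + (-1)·(-285.8) + (1)·(-562.0) = -1387.0 kJ/mol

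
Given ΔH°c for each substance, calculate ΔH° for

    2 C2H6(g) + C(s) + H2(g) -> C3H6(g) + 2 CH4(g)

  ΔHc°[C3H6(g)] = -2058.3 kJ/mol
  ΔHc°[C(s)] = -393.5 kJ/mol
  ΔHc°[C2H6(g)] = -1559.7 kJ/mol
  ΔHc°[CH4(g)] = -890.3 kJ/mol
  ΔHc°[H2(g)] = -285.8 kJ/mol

With combustion enthalpies, reactants minus products:
= [2·(-1559.7) + 1·(-393.5) + 1·(-285.8)] − [1·(-2058.3) + 2·(-890.3)]
= 40.2 kJ/mol

ΔH° = 40.2 kJ/mol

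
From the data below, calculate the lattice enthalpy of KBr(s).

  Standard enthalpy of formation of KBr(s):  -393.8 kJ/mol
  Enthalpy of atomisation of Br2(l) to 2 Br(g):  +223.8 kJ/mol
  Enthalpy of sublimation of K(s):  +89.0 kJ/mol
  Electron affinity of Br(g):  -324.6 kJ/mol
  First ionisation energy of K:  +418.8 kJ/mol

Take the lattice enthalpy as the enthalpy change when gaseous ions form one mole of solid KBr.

ΔHf° = 1·ΔHsub + 1·(ΣIE) + 1/2·D(Br2) + 1·EA + U
-393.8 = 1·(+89.0) + 1·(+418.8) + 1/2·(+223.8) + 1·(-324.6) + U
U = -393.8 − (+295.1) = -688.9 kJ/mol

U = -688.9 kJ/mol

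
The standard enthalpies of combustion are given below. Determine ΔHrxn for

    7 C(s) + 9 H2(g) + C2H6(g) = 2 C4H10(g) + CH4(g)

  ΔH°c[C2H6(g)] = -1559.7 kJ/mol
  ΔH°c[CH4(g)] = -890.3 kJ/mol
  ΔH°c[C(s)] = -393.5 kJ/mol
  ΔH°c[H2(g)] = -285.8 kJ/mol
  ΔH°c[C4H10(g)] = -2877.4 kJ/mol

With combustion enthalpies, reactants minus products:
= [7·(-393.5) + 9·(-285.8) + 1·(-1559.7)] − [2·(-2877.4) + 1·(-890.3)]
= -241.3 kJ/mol

ΔHrxn = -241.3 kJ/mol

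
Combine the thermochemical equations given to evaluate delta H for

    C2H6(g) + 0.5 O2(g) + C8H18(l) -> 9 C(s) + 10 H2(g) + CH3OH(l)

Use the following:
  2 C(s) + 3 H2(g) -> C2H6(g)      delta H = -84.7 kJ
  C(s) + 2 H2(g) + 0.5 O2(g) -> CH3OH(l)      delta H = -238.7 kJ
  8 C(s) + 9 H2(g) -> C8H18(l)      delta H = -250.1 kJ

delta H = 96.1 kJ

equation 1 reversed: +84.7 kJ
equation 2 as written: -238.7 kJ
equation 3 reversed: +250.1 kJ
Combining the equations, delta H = (-1)·(-84.7) + (1)·(-238.7) + (-1)·(-250.1) = 96.1 kJ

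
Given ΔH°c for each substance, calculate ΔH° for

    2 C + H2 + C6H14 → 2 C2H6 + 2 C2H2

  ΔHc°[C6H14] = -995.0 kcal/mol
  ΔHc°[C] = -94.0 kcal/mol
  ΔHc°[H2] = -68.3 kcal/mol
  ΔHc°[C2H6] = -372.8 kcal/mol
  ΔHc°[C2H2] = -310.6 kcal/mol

Using ΔH = Σ nΔHc°(reactants) − Σ nΔHc°(products):
= [2·(-94.0) + 1·(-68.3) + 1·(-995.0)] − [2·(-372.8) + 2·(-310.6)]
= 115.5 kcal/mol

ΔH° = 115.5 kcal/mol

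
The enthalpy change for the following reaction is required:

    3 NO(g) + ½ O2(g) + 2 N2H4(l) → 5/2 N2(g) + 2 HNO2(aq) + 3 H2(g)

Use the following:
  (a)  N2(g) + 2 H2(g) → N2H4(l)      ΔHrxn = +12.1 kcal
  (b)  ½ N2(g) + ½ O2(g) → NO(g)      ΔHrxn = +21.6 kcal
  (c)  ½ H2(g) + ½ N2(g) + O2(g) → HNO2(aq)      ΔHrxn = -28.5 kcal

ΔHrxn = -146.0 kcal

(a) reversed and × 2: (-2)·(+12.1) = -24.2 kcal
(b) reversed and × 3: (-3)·(+21.6) = -64.8 kcal
(c) × 2: (2)·(-28.5) = -57.0 kcal
ΔHrxn = (-2)·(+12.1) + (-3)·(+21.6) + (2)·(-28.5) = -146.0 kcal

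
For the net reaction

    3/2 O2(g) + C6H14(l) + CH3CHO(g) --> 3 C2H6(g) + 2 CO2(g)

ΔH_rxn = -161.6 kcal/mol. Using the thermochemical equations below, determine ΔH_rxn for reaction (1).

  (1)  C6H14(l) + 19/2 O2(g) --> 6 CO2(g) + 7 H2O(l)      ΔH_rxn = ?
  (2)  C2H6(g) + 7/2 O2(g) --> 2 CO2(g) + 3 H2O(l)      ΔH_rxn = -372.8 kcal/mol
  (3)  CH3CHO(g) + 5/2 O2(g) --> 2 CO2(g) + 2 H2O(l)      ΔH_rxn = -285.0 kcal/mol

(1) as written: contributes x
(2) reversed and × 3: (-3)·(-372.8) = +1118.4 kcal/mol
(3) as written: -285.0 kcal/mol
-161.6 = (+1118.4) + (-285.0) + x
x = (-161.6 − (+833.4)) / (1) = -995.0 kcal/mol

ΔH_rxn = -995.0 kcal/mol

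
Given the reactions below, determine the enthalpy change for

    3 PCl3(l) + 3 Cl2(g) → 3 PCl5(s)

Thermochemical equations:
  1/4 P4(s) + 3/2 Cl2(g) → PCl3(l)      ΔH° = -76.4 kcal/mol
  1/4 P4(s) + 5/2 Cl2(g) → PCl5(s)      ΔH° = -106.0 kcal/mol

ΔH° = -88.8 kcal/mol

equation 1 reversed and × 3: (-3)·(-76.4) = +229.2 kcal/mol
equation 2 × 3: (3)·(-106.0) = -318.0 kcal/mol
ΔH° = (-3)·(-76.4) + (3)·(-106.0) = -88.8 kcal/mol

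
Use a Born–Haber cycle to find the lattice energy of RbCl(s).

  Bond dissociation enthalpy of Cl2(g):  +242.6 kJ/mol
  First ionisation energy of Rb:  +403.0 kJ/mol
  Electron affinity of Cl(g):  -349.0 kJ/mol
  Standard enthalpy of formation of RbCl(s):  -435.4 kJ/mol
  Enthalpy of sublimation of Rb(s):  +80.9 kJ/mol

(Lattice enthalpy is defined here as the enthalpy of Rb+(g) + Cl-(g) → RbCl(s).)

U = -691.6 kJ/mol

ΔHf° = 1·ΔHsub + 1·(ΣIE) + 1/2·D(Cl2) + 1·EA + U
-435.4 = 1·(+80.9) + 1·(+403.0) + 1/2·(+242.6) + 1·(-349.0) + U
U = -435.4 − (+256.2) = -691.6 kJ/mol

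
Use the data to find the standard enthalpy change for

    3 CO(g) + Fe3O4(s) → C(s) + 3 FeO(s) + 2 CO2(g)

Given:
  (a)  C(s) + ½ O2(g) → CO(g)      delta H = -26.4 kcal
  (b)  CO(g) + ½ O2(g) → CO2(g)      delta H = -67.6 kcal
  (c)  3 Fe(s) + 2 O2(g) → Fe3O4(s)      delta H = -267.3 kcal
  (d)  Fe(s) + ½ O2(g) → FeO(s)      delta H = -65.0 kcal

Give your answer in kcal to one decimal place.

(a) reversed: +26.4 kcal
(b) × 2: (2)·(-67.6) = -135.2 kcal
(c) reversed: +267.3 kcal
(d) × 3: (3)·(-65.0) = -195.0 kcal
Combining the equations, delta H = (-1)·(-26.4) + (2)·(-67.6) + (-1)·(-267.3) + (3)·(-65.0) = -36.5 kcal

delta H = -36.5 kcal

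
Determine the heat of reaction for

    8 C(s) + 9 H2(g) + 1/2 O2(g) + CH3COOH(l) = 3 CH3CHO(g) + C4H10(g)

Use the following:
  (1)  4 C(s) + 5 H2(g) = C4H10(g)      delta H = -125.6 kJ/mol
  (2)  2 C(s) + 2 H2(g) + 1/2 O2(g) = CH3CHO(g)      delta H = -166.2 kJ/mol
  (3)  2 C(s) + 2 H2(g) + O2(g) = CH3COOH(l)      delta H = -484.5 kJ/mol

delta H = -139.7 kJ/mol

(1) as written (C4H10(g) already on the product side): -125.6 kJ/mol
(2) × 3 (scale by 3 for the 3 CH3CHO(g)): (3)·(-166.2) = -498.6 kJ/mol
(3) reversed (CH3COOH(l) must end up as a reactant): +484.5 kJ/mol
Summing the manipulated equations, delta H = (-125.6) + (-498.6) + (+484.5) = -139.7 kJ/mol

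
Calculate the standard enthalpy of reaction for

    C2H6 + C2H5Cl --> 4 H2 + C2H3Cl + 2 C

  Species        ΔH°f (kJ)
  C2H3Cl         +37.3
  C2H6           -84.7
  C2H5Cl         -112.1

ΔH_rxn = 234.1 kJ

ΔH°rxn = Σ nΔHf°(products) − Σ nΔHf°(reactants).
Products: 4·(+0.0) + 1·(+37.3) + 2·(+0.0) = +37.3
Reactants: 1·(-84.7) + 1·(-112.1) = -196.8
ΔH_rxn = (+37.3) − (-196.8) = 234.1 kJ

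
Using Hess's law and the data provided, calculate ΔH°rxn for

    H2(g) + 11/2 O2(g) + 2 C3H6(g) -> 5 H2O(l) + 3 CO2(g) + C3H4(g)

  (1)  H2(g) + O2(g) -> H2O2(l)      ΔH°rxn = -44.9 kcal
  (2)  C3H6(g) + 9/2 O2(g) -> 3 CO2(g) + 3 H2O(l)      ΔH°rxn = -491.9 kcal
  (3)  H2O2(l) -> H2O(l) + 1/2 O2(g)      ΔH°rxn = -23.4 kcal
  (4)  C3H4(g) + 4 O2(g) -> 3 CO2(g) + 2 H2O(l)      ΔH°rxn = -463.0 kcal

(1) as written (H2(g) already on the reactant side): -44.9 kcal
(2) × 2 (×2 to match 2 C3H6(g) in the target): (2)·(-491.9) = -983.8 kcal
(3) as written: -23.4 kcal
(4) reversed (C3H4(g) must end up as a product): +463.0 kcal
Since enthalpy is a state function, ΔH°rxn = (1)·(-44.9) + (2)·(-491.9) + (1)·(-23.4) + (-1)·(-463.0) = -589.1 kcal

ΔH°rxn = -589.1 kcal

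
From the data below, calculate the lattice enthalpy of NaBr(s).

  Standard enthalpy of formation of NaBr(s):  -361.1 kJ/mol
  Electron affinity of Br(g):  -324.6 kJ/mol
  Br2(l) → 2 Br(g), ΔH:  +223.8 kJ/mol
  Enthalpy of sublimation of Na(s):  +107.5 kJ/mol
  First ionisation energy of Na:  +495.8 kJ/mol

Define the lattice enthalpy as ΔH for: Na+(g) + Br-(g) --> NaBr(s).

ΔHf° = 1·ΔHsub + 1·(ΣIE) + 1/2·D(Br2) + 1·EA + U
-361.1 = 1·(+107.5) + 1·(+495.8) + 1/2·(+223.8) + 1·(-324.6) + U
U = -361.1 − (+390.6) = -751.7 kJ/mol

U = -751.7 kJ/mol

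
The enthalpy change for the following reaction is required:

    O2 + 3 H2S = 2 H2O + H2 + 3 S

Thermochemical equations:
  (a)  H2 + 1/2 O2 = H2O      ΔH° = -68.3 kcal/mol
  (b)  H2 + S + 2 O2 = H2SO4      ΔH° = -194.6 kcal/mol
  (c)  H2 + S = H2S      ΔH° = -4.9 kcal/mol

ΔH° = -121.9 kcal/mol

(a) × 2 (scale by 2 for the 2 H2O): (2)·(-68.3) = -136.6 kcal/mol
(b): not needed (H2SO4 appears nowhere else).
(c) reversed and × 3 (H2S must end up as a reactant; scale by 3 for the 3 H2S): (-3)·(-4.9) = +14.7 kcal/mol
Summing the manipulated equations, ΔH° = (-136.6) + (+14.7) = -121.9 kcal/mol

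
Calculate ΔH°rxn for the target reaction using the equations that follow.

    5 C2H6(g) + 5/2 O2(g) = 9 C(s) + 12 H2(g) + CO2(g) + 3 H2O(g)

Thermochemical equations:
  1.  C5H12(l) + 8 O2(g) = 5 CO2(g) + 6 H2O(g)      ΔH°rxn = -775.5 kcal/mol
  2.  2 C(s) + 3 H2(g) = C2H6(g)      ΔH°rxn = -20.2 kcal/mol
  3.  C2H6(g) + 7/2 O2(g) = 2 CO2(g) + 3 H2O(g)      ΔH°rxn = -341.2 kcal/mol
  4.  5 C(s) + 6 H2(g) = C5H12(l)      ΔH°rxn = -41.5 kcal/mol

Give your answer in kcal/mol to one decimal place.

eq. 1 reversed: +775.5 kcal/mol
eq. 2 reversed and × 2: (-2)·(-20.2) = +40.4 kcal/mol
eq. 3 × 3: (3)·(-341.2) = -1023.6 kcal/mol
eq. 4 reversed: +41.5 kcal/mol
ΔH°rxn = (+775.5) + (+40.4) + (-1023.6) + (+41.5) = -166.2 kcal/mol

ΔH°rxn = -166.2 kcal/mol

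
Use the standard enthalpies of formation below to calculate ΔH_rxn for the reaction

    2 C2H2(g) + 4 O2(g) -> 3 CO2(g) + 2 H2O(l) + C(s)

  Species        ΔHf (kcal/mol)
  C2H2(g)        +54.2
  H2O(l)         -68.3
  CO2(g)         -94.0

ΔH_rxn = -527.0 kcal/mol

ΔH°rxn = Σ nΔHf°(products) − Σ nΔHf°(reactants).
Products: 3·(-94.0) + 2·(-68.3) + 1·(+0.0) = -418.6
Reactants: 2·(+54.2) + 4·(+0.0) = +108.4
ΔH_rxn = (-418.6) − (+108.4) = -527.0 kcal/mol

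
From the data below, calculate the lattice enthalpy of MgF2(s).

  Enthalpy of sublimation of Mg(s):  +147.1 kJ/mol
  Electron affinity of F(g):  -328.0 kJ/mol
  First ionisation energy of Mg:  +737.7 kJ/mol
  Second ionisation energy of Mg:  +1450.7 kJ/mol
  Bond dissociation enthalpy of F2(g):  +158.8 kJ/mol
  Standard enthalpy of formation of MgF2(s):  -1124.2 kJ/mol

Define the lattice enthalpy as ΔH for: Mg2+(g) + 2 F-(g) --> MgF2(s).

U = -2962.5 kJ/mol

ΔHf° = 1·ΔHsub + 1·(ΣIE) + 1·D(F2) + 2·EA + U
-1124.2 = 1·(+147.1) + 1·(+2188.4) + 1·(+158.8) + 2·(-328.0) + U
U = -1124.2 − (+1838.3) = -2962.5 kJ/mol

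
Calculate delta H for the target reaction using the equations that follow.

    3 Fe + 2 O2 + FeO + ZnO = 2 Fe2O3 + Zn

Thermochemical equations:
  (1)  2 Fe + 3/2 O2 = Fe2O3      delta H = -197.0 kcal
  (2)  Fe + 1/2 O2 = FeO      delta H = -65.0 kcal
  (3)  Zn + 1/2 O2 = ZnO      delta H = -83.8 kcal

delta H = -245.2 kcal

(1) × 2: (2)·(-197.0) = -394.0 kcal
(2) reversed: +65.0 kcal
(3) reversed: +83.8 kcal
Summing the manipulated equations, delta H = (-394.0) + (+65.0) + (+83.8) = -245.2 kcal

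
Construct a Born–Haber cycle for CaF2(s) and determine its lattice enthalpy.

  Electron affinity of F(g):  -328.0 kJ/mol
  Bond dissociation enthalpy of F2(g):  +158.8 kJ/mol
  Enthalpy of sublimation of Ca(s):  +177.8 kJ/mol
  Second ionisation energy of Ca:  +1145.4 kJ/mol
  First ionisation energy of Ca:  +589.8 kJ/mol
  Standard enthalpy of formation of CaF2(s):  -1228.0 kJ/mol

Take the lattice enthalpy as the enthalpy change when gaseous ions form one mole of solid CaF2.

U = -2643.8 kJ/mol

ΔHf° = 1·ΔHsub + 1·(ΣIE) + 1·D(F2) + 2·EA + U
-1228.0 = 1·(+177.8) + 1·(+1735.2) + 1·(+158.8) + 2·(-328.0) + U
U = -1228.0 − (+1415.8) = -2643.8 kJ/mol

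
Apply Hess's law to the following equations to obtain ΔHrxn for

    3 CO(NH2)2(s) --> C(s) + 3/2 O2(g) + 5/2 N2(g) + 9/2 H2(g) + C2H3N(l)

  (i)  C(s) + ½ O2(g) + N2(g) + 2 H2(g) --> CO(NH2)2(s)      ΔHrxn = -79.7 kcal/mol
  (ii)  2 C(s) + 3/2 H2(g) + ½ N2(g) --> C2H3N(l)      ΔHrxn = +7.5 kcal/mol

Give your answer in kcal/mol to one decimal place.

(i) reversed and × 3 (reverse to put CO(NH2)2(s) on the reactant side; scale by 3 for the 3 CO(NH2)2(s)): (-3)·(-79.7) = +239.1 kcal/mol
(ii) as written (C2H3N(l) already on the product side): +7.5 kcal/mol
Summing the manipulated equations, ΔHrxn = (-3)·(-79.7) + (1)·(+7.5) = 246.6 kcal/mol

ΔHrxn = 246.6 kcal/mol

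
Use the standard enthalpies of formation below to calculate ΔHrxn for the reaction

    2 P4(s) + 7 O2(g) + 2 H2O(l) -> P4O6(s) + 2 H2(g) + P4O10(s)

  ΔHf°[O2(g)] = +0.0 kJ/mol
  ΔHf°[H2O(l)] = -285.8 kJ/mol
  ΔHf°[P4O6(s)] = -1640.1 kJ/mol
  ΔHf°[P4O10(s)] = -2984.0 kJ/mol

ΔHrxn = -4052.5 kJ/mol

ΔH°rxn = Σ nΔHf°(products) − Σ nΔHf°(reactants).
Products: 1·(-1640.1) + 2·(+0.0) + 1·(-2984.0) = -4624.1
Reactants: 2·(+0.0) + 7·(+0.0) + 2·(-285.8) = -571.6
ΔHrxn = (-4624.1) − (-571.6) = -4052.5 kJ/mol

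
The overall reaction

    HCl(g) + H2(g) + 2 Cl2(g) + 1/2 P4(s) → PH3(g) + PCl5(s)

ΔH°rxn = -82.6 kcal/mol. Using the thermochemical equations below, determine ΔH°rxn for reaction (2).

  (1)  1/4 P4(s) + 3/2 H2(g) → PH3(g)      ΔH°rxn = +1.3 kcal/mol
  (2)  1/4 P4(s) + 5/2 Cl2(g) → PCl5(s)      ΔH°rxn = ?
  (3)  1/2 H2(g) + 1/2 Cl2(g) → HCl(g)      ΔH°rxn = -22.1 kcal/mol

ΔH°rxn = -106.0 kcal/mol

(1) as written (PH3(g) already on the product side): +1.3 kcal/mol
(2) as written (PCl5(s) already on the product side): contributes x
(3) reversed (HCl(g) must end up as a reactant): +22.1 kcal/mol
-82.6 = (+1.3) + (+22.1) + x
x = (-82.6 − (+23.4)) / (1) = -106.0 kcal/mol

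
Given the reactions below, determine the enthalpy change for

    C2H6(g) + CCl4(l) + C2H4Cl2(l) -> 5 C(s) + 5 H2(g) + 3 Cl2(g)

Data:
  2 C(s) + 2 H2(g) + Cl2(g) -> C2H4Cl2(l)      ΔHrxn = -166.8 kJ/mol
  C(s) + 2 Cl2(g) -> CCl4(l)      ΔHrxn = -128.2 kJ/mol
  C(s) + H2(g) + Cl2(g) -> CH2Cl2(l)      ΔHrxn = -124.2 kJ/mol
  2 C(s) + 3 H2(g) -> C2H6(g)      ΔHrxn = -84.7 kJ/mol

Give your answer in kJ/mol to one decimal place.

ΔHrxn = 379.7 kJ/mol

equation 1 reversed (reverse to put C2H4Cl2(l) on the reactant side): +166.8 kJ/mol
equation 2 reversed (reverse to put CCl4(l) on the reactant side): +128.2 kJ/mol
equation 3: not needed (CH2Cl2(l) appears nowhere else).
equation 4 reversed (reverse to put C2H6(g) on the reactant side): +84.7 kJ/mol
ΔHrxn = (+166.8) + (+128.2) + (+84.7) = 379.7 kJ/mol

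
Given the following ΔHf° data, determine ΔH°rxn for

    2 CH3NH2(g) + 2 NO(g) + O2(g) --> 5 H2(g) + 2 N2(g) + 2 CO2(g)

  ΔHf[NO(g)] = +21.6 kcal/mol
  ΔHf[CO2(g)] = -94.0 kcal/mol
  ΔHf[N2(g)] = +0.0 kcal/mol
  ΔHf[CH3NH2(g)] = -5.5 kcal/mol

Products: 5·(+0.0) + 2·(+0.0) + 2·(-94.0) = -188.0
Reactants: 2·(-5.5) + 2·(+21.6) + 1·(+0.0) = +32.2
ΔH°rxn = (-188.0) − (+32.2) = -220.2 kcal/mol

ΔH°rxn = -220.2 kcal/mol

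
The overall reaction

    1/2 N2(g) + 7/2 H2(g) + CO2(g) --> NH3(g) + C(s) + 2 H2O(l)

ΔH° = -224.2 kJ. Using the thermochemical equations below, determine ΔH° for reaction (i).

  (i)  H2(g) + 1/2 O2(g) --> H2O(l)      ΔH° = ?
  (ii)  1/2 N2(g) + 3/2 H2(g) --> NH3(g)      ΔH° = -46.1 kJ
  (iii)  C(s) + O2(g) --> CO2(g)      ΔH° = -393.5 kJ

(i) × 2: contributes 2·x
(ii) as written: -46.1 kJ
(iii) reversed: +393.5 kJ
-224.2 = (-46.1) + (+393.5) + 2·x
x = (-224.2 − (+347.4)) / (2) = -285.8 kJ

ΔH° = -285.8 kJ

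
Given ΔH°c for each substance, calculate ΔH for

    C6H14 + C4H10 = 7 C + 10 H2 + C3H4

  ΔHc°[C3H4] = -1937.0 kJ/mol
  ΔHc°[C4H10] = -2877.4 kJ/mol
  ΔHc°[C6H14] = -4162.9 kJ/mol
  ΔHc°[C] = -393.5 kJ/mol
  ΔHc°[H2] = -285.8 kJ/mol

Using ΔH = Σ nΔHc°(reactants) − Σ nΔHc°(products):
= [1·(-4162.9) + 1·(-2877.4)] − [7·(-393.5) + 10·(-285.8) + 1·(-1937.0)]
= 509.2 kJ/mol

ΔH = 509.2 kJ/mol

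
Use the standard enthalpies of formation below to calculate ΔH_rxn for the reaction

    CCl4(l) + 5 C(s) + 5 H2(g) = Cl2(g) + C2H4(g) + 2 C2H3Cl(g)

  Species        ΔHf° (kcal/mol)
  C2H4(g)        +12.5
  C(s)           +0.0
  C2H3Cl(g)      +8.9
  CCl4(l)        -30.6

ΔH°rxn = Σ nΔHf°(products) − Σ nΔHf°(reactants).
Products: 1·(+0.0) + 1·(+12.5) + 2·(+8.9) = +30.3
Reactants: 1·(-30.6) + 5·(+0.0) + 5·(+0.0) = -30.6
ΔH_rxn = (+30.3) − (-30.6) = 60.9 kcal/mol

ΔH_rxn = 60.9 kcal/mol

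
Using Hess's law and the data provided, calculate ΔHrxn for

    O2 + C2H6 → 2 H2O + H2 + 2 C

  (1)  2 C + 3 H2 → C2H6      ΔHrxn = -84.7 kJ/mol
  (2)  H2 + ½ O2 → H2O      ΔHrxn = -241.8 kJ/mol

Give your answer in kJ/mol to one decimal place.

ΔHrxn = -398.9 kJ/mol

(1) reversed (reverse to put C2H6 on the reactant side): +84.7 kJ/mol
(2) × 2 (scale by 2 for the 2 H2O): (2)·(-241.8) = -483.6 kJ/mol
Since enthalpy is a state function, ΔHrxn = (+84.7) + (-483.6) = -398.9 kJ/mol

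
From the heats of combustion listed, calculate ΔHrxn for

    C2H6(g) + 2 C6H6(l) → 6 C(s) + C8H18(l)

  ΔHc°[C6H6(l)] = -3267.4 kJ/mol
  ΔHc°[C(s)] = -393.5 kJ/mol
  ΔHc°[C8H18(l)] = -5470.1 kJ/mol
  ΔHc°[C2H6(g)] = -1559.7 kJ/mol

ΔHrxn = -263.4 kJ/mol

With combustion enthalpies, reactants minus products:
= [1·(-1559.7) + 2·(-3267.4)] − [6·(-393.5) + 1·(-5470.1)]
= -263.4 kJ/mol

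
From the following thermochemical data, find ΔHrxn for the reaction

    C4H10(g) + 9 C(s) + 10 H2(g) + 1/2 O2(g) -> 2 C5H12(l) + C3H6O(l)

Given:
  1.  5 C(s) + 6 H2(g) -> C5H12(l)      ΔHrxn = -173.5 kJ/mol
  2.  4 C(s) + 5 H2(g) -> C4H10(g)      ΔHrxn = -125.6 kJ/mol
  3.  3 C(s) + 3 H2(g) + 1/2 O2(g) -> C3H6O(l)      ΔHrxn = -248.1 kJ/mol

ΔHrxn = -469.5 kJ/mol

eq. 1 × 2 (×2 to match 2 C5H12(l) in the target): (2)·(-173.5) = -347.0 kJ/mol
eq. 2 reversed (reverse to put C4H10(g) on the reactant side): +125.6 kJ/mol
eq. 3 as written (C3H6O(l) already on the product side): -248.1 kJ/mol
Summing the manipulated equations, ΔHrxn = (-347.0) + (+125.6) + (-248.1) = -469.5 kJ/mol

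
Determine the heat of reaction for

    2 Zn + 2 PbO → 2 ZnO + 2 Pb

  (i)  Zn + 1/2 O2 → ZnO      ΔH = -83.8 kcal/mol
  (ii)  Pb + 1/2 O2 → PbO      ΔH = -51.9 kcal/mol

ΔH = -63.8 kcal/mol

(i) × 2 (×2 to match 2 ZnO in the target): (2)·(-83.8) = -167.6 kcal/mol
(ii) reversed and × 2 (reverse to put PbO on the reactant side; scale by 2 for the 2 PbO): (-2)·(-51.9) = +103.8 kcal/mol
ΔH = (-167.6) + (+103.8) = -63.8 kcal/mol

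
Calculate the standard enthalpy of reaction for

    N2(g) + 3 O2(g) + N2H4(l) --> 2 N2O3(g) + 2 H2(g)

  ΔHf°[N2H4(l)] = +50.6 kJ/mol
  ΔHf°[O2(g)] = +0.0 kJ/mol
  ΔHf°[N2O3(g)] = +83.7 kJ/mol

ΔH_rxn = 116.8 kJ/mol

Products: 2·(+83.7) + 2·(+0.0) = +167.4
Reactants: 1·(+0.0) + 3·(+0.0) + 1·(+50.6) = +50.6
ΔH_rxn = (+167.4) − (+50.6) = 116.8 kJ/mol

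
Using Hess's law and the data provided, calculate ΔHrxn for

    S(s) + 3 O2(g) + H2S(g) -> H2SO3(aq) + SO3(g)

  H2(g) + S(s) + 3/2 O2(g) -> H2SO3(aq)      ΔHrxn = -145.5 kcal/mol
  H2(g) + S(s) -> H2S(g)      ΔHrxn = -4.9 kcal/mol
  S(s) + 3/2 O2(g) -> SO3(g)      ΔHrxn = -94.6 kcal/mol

equation 1 as written (H2SO3(aq) already on the product side): -145.5 kcal/mol
equation 2 reversed (reverse to put H2S(g) on the reactant side): +4.9 kcal/mol
equation 3 as written (SO3(g) already on the product side): -94.6 kcal/mol
By Hess's law, ΔHrxn = (1)·(-145.5) + (-1)·(-4.9) + (1)·(-94.6) = -235.2 kcal/mol

ΔHrxn = -235.2 kcal/mol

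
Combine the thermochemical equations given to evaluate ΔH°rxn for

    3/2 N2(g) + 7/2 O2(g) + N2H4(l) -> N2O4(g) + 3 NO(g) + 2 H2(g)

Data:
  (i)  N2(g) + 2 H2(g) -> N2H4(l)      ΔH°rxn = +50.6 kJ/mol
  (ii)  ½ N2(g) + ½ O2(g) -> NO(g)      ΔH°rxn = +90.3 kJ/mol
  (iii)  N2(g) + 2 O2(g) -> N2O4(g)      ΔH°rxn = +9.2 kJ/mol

ΔH°rxn = 229.5 kJ/mol

(i) reversed: -50.6 kJ/mol
(ii) × 3: (3)·(+90.3) = +270.9 kJ/mol
(iii) as written: +9.2 kJ/mol
ΔH°rxn = (-50.6) + (+270.9) + (+9.2) = 229.5 kJ/mol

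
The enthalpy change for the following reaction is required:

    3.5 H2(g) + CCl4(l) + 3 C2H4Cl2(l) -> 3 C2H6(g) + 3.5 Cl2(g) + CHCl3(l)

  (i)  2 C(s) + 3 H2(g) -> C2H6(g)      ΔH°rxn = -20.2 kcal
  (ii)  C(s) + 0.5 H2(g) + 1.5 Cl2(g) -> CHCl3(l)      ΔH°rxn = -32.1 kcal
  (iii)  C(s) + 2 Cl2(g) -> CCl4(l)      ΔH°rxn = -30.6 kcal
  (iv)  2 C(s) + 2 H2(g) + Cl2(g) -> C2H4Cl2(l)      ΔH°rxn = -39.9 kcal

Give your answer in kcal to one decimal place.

(i) × 3 (scale by 3 for the 3 C2H6(g)): (3)·(-20.2) = -60.6 kcal
(ii) as written (CHCl3(l) already on the product side): -32.1 kcal
(iii) reversed (CCl4(l) must end up as a reactant): +30.6 kcal
(iv) reversed and × 3 (reverse to put C2H4Cl2(l) on the reactant side; scale by 3 for the 3 C2H4Cl2(l)): (-3)·(-39.9) = +119.7 kcal
ΔH°rxn = (-60.6) + (-32.1) + (+30.6) + (+119.7) = 57.6 kcal

ΔH°rxn = 57.6 kcal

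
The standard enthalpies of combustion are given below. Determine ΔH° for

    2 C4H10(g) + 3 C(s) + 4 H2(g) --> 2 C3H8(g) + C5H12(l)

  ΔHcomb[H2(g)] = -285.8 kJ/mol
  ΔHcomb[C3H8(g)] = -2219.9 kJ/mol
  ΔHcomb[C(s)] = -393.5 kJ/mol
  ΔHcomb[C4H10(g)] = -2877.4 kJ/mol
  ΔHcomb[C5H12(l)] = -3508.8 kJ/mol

With combustion enthalpies, reactants minus products:
= [2·(-2877.4) + 3·(-393.5) + 4·(-285.8)] − [2·(-2219.9) + 1·(-3508.8)]
= -129.9 kJ/mol

ΔH° = -129.9 kJ/mol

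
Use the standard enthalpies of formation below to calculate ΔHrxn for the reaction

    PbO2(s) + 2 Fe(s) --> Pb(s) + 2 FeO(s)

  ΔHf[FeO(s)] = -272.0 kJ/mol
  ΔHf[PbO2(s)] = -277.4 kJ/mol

Products: 1·(+0.0) + 2·(-272.0) = -544.0
Reactants: 1·(-277.4) + 2·(+0.0) = -277.4
ΔHrxn = (-544.0) − (-277.4) = -266.6 kJ/mol

ΔHrxn = -266.6 kJ/mol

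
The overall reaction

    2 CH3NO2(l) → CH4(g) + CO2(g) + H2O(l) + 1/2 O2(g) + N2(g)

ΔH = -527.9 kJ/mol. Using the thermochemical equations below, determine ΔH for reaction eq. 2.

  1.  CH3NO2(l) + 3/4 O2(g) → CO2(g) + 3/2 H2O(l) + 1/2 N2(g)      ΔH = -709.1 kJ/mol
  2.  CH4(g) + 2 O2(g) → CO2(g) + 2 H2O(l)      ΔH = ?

ΔH = -890.3 kJ/mol

eq. 1 × 2 (×2 to match 2 CH3NO2(l) in the target): (2)·(-709.1) = -1418.2 kJ/mol
eq. 2 reversed (CH4(g) must end up as a product): contributes −x
-527.9 = (-1418.2) − x
x = (-527.9 − (-1418.2)) / (-1) = -890.3 kJ/mol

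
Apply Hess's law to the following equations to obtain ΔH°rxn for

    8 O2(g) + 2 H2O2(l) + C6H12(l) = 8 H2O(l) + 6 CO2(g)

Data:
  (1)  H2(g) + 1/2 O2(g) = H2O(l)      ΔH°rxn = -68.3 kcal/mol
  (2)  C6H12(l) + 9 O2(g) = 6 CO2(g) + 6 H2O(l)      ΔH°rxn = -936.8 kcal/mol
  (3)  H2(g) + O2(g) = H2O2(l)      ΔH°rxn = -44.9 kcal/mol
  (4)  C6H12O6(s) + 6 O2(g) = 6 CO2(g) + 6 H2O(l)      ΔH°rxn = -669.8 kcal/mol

(1) × 2: (2)·(-68.3) = -136.6 kcal/mol
(2) as written: -936.8 kcal/mol
(3) reversed and × 2: (-2)·(-44.9) = +89.8 kcal/mol
(4): not needed.
ΔH°rxn = (2)·(-68.3) + (1)·(-936.8) + (-2)·(-44.9) = -983.6 kcal/mol

ΔH°rxn = -983.6 kcal/mol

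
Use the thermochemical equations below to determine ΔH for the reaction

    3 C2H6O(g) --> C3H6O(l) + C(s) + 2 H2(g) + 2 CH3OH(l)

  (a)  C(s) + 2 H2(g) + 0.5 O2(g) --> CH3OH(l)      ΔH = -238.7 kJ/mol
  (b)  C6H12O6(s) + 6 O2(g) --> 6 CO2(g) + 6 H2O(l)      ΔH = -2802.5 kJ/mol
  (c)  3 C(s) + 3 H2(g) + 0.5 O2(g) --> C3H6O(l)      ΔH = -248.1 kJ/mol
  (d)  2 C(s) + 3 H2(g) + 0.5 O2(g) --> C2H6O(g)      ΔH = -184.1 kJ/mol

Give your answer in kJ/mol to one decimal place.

ΔH = -173.2 kJ/mol

(a) × 2: (2)·(-238.7) = -477.4 kJ/mol
(b): not needed.
(c) as written: -248.1 kJ/mol
(d) reversed and × 3: (-3)·(-184.1) = +552.3 kJ/mol
ΔH = (2)·(-238.7) + (1)·(-248.1) + (-3)·(-184.1) = -173.2 kJ/mol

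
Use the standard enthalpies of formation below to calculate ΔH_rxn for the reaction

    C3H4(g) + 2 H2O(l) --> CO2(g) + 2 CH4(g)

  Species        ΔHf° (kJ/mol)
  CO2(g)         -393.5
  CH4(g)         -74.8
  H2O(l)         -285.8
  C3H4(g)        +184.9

Products: 1·(-393.5) + 2·(-74.8) = -543.1
Reactants: 1·(+184.9) + 2·(-285.8) = -386.7
ΔH_rxn = (-543.1) − (-386.7) = -156.4 kJ/mol

ΔH_rxn = -156.4 kJ/mol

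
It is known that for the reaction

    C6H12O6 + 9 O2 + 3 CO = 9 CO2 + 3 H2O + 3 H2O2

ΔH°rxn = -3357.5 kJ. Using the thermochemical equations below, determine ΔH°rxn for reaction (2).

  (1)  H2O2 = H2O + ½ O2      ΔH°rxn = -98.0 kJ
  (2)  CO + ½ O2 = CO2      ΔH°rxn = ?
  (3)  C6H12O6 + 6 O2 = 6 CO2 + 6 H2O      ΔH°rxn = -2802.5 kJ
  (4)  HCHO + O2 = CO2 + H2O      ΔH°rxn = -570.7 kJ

(1) reversed and × 3 (H2O2 must end up as a product; scale by 3 for the 3 H2O2): (-3)·(-98.0) = +294.0 kJ
(2) × 3 (scale by 3 for the 3 CO): contributes 3·x
(3) as written (C6H12O6 already on the reactant side): -2802.5 kJ
(4): not needed (HCHO appears nowhere else).
-3357.5 = (+294.0) + (-2802.5) + 3·x
x = (-3357.5 − (-2508.5)) / (3) = -283.0 kJ

ΔH°rxn = -283.0 kJ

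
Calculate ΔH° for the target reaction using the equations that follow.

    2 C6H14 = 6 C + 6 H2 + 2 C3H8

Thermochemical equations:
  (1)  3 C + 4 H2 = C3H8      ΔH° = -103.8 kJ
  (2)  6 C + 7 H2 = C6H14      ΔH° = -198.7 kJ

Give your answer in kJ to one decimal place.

ΔH° = 189.8 kJ

(1) × 2: (2)·(-103.8) = -207.6 kJ
(2) reversed and × 2: (-2)·(-198.7) = +397.4 kJ
Summing the manipulated equations, ΔH° = (-207.6) + (+397.4) = 189.8 kJ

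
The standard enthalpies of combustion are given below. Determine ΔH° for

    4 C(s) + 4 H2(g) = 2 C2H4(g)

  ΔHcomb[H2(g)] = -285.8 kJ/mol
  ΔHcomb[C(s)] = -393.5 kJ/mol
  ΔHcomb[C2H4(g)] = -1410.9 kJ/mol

ΔH° = 104.6 kJ/mol

With combustion enthalpies, reactants minus products:
= [4·(-393.5) + 4·(-285.8)] − [2·(-1410.9)]
= 104.6 kJ/mol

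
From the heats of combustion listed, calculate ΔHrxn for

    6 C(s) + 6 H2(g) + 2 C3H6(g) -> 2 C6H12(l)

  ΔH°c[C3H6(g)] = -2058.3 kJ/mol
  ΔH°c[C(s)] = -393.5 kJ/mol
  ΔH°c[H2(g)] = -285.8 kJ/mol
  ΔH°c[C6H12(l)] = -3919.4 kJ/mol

ΔHrxn = -353.6 kJ/mol

With combustion enthalpies, reactants minus products:
= [6·(-393.5) + 6·(-285.8) + 2·(-2058.3)] − [2·(-3919.4)]
= -353.6 kJ/mol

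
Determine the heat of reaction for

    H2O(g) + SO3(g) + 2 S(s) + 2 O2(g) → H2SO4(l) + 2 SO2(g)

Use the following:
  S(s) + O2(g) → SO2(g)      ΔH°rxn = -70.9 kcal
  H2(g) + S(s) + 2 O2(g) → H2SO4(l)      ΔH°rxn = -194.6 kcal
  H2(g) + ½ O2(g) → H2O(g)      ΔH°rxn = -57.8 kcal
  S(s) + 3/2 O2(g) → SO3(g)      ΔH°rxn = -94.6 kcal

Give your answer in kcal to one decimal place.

ΔH°rxn = -184.0 kcal

equation 1 × 2 (scale by 2 for the 2 SO2(g)): (2)·(-70.9) = -141.8 kcal
equation 2 as written (H2SO4(l) already on the product side): -194.6 kcal
equation 3 reversed (H2O(g) must end up as a reactant): +57.8 kcal
equation 4 reversed (SO3(g) must end up as a reactant): +94.6 kcal
Summing the manipulated equations, ΔH°rxn = (2)·(-70.9) + (1)·(-194.6) + (-1)·(-57.8) + (-1)·(-94.6) = -184.0 kcal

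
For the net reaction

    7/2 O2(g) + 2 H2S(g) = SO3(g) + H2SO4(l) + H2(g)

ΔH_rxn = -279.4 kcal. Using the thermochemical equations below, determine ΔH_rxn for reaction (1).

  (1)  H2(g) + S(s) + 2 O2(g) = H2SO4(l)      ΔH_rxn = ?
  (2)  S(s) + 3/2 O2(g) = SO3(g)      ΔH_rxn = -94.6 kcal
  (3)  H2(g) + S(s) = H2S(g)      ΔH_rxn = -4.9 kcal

(1) as written (H2SO4(l) already on the product side): contributes x
(2) as written (SO3(g) already on the product side): -94.6 kcal
(3) reversed and × 2 (H2S(g) must end up as a reactant; ×2 to match 2 H2S(g) in the target): (-2)·(-4.9) = +9.8 kcal
-279.4 = (-94.6) + (+9.8) + x
x = (-279.4 − (-84.8)) / (1) = -194.6 kcal

ΔH_rxn = -194.6 kcal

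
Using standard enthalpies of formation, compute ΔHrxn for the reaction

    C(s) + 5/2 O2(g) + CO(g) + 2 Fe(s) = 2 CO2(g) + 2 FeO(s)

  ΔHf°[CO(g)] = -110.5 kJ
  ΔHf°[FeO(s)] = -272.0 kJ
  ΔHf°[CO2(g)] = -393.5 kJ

ΔHrxn = -1220.5 kJ

ΔH°rxn = Σ nΔHf°(products) − Σ nΔHf°(reactants).
Products: 2·(-393.5) + 2·(-272.0) = -1331.0
Reactants: 1·(+0.0) + 5/2·(+0.0) + 1·(-110.5) + 2·(+0.0) = -110.5
ΔHrxn = (-1331.0) − (-110.5) = -1220.5 kJ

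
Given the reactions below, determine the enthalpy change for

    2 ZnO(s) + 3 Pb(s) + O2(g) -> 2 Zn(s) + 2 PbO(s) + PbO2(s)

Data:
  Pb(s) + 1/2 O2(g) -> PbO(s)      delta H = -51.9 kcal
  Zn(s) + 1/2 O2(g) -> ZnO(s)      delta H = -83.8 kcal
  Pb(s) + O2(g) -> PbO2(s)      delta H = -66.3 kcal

delta H = -2.5 kcal

equation 1 × 2 (scale by 2 for the 2 PbO(s)): (2)·(-51.9) = -103.8 kcal
equation 2 reversed and × 2 (reverse to put ZnO(s) on the reactant side; scale by 2 for the 2 ZnO(s)): (-2)·(-83.8) = +167.6 kcal
equation 3 as written (PbO2(s) already on the product side): -66.3 kcal
delta H = (2)·(-51.9) + (-2)·(-83.8) + (1)·(-66.3) = -2.5 kcal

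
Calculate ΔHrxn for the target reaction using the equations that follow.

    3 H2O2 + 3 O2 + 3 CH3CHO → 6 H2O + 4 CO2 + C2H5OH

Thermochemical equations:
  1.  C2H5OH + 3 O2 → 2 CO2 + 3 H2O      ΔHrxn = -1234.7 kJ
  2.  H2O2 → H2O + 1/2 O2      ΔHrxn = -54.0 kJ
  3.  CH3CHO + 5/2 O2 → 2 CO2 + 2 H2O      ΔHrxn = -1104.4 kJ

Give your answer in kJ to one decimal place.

eq. 1 reversed: +1234.7 kJ
eq. 2 × 3: (3)·(-54.0) = -162.0 kJ
eq. 3 × 3: (3)·(-1104.4) = -3313.2 kJ
Combining the equations, ΔHrxn = (+1234.7) + (-162.0) + (-3313.2) = -2240.5 kJ

ΔHrxn = -2240.5 kJ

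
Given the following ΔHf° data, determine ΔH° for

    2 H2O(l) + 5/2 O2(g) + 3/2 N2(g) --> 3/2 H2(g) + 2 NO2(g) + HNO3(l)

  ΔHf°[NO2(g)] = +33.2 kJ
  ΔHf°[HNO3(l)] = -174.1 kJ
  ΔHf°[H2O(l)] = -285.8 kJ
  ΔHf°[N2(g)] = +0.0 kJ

ΔH° = 463.9 kJ

ΔH°rxn = Σ nΔHf°(products) − Σ nΔHf°(reactants).
Products: 3/2·(+0.0) + 2·(+33.2) + 1·(-174.1) = -107.7
Reactants: 2·(-285.8) + 5/2·(+0.0) + 3/2·(+0.0) = -571.6
ΔH° = (-107.7) − (-571.6) = 463.9 kJ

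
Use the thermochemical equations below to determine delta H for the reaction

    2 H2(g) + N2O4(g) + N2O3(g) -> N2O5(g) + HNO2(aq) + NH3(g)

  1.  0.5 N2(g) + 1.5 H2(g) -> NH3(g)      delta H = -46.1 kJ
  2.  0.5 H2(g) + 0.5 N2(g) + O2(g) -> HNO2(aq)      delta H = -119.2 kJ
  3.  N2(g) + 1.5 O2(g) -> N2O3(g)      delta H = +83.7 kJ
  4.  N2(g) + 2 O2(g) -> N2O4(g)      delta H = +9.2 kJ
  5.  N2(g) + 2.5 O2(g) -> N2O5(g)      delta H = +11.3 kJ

eq. 1 as written: -46.1 kJ
eq. 2 as written: -119.2 kJ
eq. 3 reversed: -83.7 kJ
eq. 4 reversed: -9.2 kJ
eq. 5 as written: +11.3 kJ
Summing the manipulated equations, delta H = (1)·(-46.1) + (1)·(-119.2) + (-1)·(+83.7) + (-1)·(+9.2) + (1)·(+11.3) = -246.9 kJ

delta H = -246.9 kJ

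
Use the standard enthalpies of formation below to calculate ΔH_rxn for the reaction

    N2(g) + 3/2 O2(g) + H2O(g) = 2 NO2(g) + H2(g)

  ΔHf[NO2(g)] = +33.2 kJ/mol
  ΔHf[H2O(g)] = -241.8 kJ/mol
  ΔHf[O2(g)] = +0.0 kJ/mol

Products: 2·(+33.2) + 1·(+0.0) = +66.4
Reactants: 1·(+0.0) + 3/2·(+0.0) + 1·(-241.8) = -241.8
ΔH_rxn = (+66.4) − (-241.8) = 308.2 kJ/mol

ΔH_rxn = 308.2 kJ/mol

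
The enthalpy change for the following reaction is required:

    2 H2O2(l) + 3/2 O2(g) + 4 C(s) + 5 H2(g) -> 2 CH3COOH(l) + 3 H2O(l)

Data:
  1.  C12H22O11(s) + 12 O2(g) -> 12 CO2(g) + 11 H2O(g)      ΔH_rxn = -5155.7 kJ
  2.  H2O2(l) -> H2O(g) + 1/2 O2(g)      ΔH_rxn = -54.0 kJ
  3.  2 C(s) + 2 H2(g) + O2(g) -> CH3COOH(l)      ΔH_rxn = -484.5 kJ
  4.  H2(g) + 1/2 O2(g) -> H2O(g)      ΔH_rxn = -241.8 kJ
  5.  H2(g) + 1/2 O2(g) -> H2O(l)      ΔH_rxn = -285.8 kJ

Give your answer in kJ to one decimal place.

eq. 1: not needed (C12H22O11(s) appears nowhere else).
eq. 2 × 2 (×2 to match 2 H2O2(l) in the target): (2)·(-54.0) = -108.0 kJ
eq. 3 × 2 (×2 to match 2 CH3COOH(l) in the target): (2)·(-484.5) = -969.0 kJ
eq. 4 reversed and × 2: (-2)·(-241.8) = +483.6 kJ
eq. 5 × 3 (scale by 3 for the 3 H2O(l)): (3)·(-285.8) = -857.4 kJ
Since enthalpy is a state function, ΔH_rxn = (2)·(-54.0) + (2)·(-484.5) + (-2)·(-241.8) + (3)·(-285.8) = -1450.8 kJ

ΔH_rxn = -1450.8 kJ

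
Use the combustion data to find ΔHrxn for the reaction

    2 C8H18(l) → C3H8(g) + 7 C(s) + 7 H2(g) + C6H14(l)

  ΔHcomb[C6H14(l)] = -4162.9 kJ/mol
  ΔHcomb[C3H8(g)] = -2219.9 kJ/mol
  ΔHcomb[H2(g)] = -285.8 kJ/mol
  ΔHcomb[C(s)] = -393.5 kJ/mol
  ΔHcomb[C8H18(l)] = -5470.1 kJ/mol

ΔHrxn = 197.7 kJ/mol

Using ΔH = Σ nΔHc°(reactants) − Σ nΔHc°(products):
= [2·(-5470.1)] − [1·(-2219.9) + 7·(-393.5) + 7·(-285.8) + 1·(-4162.9)]
= 197.7 kJ/mol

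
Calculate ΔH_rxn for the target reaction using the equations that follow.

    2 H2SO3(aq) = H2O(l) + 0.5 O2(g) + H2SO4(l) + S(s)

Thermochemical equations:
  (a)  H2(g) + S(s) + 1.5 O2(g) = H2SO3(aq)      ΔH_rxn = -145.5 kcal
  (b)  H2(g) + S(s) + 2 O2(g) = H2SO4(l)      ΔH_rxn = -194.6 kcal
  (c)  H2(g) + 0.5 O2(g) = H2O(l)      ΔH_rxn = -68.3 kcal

(a) reversed and × 2 (H2SO3(aq) must end up as a reactant; scale by 2 for the 2 H2SO3(aq)): (-2)·(-145.5) = +291.0 kcal
(b) as written (H2SO4(l) already on the product side): -194.6 kcal
(c) as written (H2O(l) already on the product side): -68.3 kcal
By Hess's law, ΔH_rxn = (+291.0) + (-194.6) + (-68.3) = 28.1 kcal

ΔH_rxn = 28.1 kcal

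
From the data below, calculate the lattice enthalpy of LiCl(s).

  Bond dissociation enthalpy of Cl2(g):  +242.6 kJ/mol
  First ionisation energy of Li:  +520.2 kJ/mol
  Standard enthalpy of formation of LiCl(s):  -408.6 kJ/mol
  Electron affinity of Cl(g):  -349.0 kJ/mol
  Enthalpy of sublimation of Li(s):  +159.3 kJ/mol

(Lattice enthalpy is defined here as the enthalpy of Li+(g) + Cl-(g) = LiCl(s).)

ΔHf° = 1·ΔHsub + 1·(ΣIE) + 1/2·D(Cl2) + 1·EA + U
-408.6 = 1·(+159.3) + 1·(+520.2) + 1/2·(+242.6) + 1·(-349.0) + U
U = -408.6 − (+451.8) = -860.4 kJ/mol

U = -860.4 kJ/mol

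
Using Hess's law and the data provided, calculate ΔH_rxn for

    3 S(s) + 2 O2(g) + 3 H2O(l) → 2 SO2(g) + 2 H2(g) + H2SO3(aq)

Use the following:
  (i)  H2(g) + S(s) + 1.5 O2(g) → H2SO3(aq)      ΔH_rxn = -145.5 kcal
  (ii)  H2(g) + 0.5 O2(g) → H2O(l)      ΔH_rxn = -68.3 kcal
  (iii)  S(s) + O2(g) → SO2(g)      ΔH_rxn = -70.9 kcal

ΔH_rxn = -82.4 kcal

(i) as written: -145.5 kcal
(ii) reversed and × 3: (-3)·(-68.3) = +204.9 kcal
(iii) × 2: (2)·(-70.9) = -141.8 kcal
ΔH_rxn = (1)·(-145.5) + (-3)·(-68.3) + (2)·(-70.9) = -82.4 kcal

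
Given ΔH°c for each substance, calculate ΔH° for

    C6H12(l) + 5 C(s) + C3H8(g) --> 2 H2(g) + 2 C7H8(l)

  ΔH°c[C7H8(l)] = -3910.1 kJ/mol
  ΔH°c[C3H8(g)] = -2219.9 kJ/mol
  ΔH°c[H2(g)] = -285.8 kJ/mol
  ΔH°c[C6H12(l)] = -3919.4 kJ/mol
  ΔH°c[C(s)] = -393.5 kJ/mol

ΔH° = 285.0 kJ/mol

With combustion enthalpies, reactants minus products:
= [1·(-3919.4) + 5·(-393.5) + 1·(-2219.9)] − [2·(-285.8) + 2·(-3910.1)]
= 285.0 kJ/mol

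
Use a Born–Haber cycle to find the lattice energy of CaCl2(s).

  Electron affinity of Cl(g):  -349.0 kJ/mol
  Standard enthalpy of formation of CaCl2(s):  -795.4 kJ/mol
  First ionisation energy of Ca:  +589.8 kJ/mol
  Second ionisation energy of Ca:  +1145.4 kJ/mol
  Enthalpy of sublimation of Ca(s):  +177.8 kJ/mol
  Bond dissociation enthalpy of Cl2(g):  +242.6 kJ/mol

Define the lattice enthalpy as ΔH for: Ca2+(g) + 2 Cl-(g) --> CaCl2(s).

ΔHf° = 1·ΔHsub + 1·(ΣIE) + 1·D(Cl2) + 2·EA + U
-795.4 = 1·(+177.8) + 1·(+1735.2) + 1·(+242.6) + 2·(-349.0) + U
U = -795.4 − (+1457.6) = -2253.0 kJ/mol

U = -2253.0 kJ/mol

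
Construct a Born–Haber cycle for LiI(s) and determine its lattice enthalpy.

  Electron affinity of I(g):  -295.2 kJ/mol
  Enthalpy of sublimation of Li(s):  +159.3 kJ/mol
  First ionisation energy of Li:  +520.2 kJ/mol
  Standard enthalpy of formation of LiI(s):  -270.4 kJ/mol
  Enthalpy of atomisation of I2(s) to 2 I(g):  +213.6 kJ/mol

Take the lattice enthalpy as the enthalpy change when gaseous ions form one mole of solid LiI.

U = -761.5 kJ/mol

ΔHf° = 1·ΔHsub + 1·(ΣIE) + 1/2·D(I2) + 1·EA + U
-270.4 = 1·(+159.3) + 1·(+520.2) + 1/2·(+213.6) + 1·(-295.2) + U
U = -270.4 − (+491.1) = -761.5 kJ/mol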